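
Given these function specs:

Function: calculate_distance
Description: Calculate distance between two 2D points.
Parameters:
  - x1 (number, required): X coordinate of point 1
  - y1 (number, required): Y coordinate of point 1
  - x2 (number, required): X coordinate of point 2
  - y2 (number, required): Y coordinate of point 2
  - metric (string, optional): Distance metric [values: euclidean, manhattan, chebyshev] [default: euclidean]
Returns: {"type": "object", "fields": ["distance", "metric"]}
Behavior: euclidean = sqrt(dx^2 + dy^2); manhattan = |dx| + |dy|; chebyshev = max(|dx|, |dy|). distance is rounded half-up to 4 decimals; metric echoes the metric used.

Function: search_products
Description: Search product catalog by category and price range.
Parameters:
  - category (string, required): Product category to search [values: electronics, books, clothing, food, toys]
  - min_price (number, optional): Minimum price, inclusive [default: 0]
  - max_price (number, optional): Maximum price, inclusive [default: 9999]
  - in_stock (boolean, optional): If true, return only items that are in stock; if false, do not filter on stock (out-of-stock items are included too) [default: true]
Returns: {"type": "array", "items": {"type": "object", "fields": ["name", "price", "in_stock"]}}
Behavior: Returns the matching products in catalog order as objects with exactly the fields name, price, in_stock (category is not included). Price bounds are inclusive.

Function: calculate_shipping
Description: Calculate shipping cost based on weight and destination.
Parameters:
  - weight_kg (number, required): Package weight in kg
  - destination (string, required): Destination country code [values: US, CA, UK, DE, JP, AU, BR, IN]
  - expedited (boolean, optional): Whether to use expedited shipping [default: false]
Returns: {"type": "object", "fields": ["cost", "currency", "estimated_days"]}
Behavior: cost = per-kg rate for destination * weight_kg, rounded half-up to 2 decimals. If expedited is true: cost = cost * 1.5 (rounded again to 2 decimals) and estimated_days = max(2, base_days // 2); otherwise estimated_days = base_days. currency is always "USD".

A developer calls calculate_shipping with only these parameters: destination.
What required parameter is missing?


Required parameters: weight_kg, destination
Provided: destination
Missing: weight_kg
weight_kg


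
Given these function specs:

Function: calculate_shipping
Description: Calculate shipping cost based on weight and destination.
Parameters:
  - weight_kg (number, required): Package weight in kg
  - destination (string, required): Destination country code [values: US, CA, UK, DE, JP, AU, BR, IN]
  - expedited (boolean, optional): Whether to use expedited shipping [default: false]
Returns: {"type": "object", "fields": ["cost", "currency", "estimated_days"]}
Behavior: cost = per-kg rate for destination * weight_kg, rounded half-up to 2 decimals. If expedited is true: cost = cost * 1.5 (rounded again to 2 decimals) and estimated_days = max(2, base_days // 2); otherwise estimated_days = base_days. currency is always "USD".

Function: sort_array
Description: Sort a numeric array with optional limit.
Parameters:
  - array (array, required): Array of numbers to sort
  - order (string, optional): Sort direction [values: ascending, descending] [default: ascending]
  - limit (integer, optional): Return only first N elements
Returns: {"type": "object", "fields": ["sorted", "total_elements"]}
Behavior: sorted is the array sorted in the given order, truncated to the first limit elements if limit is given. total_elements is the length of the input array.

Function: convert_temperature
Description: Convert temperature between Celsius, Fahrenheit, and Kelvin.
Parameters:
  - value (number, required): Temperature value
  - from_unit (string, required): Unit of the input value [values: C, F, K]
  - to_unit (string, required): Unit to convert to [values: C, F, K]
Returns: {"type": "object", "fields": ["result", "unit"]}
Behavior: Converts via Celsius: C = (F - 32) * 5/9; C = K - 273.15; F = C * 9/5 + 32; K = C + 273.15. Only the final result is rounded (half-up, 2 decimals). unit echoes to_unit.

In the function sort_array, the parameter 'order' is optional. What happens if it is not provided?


The sort_array spec declares:
  - order (string, optional): Sort direction [values: ascending, descending] [default: ascending]
It defaults to ascending


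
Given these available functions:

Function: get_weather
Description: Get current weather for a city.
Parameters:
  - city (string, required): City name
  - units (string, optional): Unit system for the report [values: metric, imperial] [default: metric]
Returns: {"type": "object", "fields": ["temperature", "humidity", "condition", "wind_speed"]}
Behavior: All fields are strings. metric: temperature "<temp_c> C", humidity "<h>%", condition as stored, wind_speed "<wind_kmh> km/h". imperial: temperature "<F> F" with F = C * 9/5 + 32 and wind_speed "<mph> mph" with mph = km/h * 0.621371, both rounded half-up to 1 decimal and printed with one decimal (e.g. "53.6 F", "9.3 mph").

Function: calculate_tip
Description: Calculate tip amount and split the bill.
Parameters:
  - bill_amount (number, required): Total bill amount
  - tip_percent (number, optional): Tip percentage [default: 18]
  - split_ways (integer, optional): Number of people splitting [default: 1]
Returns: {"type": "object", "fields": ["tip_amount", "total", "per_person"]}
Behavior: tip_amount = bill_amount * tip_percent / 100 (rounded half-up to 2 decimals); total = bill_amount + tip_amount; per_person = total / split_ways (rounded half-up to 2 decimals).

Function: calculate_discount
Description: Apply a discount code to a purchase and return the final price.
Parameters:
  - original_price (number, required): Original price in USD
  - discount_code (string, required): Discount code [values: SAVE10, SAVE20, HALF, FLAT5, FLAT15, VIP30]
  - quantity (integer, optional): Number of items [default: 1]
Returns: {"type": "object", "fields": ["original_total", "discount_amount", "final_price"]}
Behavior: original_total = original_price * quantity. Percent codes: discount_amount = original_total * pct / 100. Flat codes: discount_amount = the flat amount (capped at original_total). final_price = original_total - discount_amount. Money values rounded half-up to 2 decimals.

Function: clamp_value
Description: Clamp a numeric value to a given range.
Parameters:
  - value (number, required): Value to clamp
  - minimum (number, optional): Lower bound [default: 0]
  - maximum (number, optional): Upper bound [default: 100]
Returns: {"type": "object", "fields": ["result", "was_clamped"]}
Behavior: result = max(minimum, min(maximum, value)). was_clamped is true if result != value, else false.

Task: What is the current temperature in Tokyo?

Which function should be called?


The task needs a function whose description is: Get current weather for a city.
get_weather


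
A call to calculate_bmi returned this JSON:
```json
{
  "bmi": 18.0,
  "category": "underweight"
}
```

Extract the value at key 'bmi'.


18.0


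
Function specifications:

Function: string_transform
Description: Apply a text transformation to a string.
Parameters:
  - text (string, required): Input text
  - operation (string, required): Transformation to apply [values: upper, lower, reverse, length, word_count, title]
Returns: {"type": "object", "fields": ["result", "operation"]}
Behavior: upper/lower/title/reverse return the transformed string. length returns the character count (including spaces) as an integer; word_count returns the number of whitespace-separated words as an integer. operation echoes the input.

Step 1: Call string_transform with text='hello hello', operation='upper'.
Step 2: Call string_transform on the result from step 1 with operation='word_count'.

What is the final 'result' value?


Step 1: string_transform(text='hello hello', operation='upper')
  -> result = 'HELLO HELLO'
Step 2: string_transform(text='HELLO HELLO', operation='word_count')
  words: HELLO, HELLO -> 2
  -> result = 2
2


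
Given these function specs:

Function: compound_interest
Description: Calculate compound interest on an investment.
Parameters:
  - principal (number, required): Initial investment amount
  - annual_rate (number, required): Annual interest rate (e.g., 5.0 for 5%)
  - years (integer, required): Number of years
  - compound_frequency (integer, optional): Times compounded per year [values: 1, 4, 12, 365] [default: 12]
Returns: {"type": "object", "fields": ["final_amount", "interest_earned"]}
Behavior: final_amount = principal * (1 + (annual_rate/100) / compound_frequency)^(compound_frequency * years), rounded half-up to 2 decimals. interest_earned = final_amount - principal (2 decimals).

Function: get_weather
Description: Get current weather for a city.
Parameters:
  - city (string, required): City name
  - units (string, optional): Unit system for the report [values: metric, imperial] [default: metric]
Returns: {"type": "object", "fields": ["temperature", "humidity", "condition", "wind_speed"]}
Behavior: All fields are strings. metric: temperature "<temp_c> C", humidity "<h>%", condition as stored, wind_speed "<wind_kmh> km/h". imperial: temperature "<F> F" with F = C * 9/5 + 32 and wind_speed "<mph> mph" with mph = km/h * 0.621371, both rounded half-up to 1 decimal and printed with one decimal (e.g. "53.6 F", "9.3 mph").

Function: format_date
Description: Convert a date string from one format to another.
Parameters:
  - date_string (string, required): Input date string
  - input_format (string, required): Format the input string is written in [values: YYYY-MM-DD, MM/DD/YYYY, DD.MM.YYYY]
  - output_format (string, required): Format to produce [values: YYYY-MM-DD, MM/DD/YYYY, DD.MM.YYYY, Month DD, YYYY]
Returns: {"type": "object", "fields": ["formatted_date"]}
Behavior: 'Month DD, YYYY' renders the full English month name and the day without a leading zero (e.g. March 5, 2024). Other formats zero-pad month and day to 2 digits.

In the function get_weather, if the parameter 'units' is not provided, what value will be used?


The get_weather spec declares:
  - units (string, optional): Unit system for the report [values: metric, imperial] [default: metric]
Default:
metric


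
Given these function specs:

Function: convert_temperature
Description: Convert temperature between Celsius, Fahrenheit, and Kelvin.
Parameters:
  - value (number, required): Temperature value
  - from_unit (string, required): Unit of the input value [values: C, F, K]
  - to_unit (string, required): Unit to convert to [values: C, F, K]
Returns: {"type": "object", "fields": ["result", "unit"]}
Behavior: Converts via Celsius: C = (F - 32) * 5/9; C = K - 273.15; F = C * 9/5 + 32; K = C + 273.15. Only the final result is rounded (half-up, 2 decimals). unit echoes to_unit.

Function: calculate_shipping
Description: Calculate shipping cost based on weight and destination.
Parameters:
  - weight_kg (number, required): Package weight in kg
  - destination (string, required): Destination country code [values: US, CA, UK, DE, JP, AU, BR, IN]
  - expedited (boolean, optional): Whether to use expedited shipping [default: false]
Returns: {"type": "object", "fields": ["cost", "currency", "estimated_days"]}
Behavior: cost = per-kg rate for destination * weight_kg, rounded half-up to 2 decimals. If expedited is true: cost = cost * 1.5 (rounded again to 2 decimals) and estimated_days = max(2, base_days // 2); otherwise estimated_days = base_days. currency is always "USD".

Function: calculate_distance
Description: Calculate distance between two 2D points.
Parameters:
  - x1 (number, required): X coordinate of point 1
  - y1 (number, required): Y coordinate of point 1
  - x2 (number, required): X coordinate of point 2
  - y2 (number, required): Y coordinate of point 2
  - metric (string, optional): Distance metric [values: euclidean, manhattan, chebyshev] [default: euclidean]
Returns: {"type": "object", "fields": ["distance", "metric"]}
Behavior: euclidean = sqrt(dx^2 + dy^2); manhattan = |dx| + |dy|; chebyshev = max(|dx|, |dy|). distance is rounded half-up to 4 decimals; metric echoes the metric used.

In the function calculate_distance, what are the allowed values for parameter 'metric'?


The calculate_distance spec declares:
  - metric (string, optional): Distance metric [values: euclidean, manhattan, chebyshev] [default: euclidean]
Allowed values:
euclidean, manhattan, chebyshev


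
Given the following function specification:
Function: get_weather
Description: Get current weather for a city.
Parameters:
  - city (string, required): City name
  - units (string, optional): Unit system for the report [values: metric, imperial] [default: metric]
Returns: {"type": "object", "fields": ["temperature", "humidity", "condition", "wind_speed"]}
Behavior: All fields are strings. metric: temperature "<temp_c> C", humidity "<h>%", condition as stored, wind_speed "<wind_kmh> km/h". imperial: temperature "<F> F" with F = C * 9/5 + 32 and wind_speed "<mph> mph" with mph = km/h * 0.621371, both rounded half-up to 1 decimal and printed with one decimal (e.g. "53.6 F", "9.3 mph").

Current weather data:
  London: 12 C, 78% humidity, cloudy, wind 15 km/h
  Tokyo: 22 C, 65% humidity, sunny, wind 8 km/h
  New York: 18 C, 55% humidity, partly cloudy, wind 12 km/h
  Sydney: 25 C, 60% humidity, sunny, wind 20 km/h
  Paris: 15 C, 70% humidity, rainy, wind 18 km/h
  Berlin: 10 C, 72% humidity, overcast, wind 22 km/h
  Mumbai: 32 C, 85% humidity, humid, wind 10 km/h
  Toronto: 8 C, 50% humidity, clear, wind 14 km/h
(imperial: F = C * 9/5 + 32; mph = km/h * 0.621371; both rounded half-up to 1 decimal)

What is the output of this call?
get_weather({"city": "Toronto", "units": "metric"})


Toronto record: 8 C, 50%, clear, 14 km/h
metric: report values as stored ('<temp_c> C', '<humidity>%', '<wind_kmh> km/h')
Output:
{"temperature": "8 C", "humidity": "50%", "condition": "clear", "wind_speed": "14 km/h"}


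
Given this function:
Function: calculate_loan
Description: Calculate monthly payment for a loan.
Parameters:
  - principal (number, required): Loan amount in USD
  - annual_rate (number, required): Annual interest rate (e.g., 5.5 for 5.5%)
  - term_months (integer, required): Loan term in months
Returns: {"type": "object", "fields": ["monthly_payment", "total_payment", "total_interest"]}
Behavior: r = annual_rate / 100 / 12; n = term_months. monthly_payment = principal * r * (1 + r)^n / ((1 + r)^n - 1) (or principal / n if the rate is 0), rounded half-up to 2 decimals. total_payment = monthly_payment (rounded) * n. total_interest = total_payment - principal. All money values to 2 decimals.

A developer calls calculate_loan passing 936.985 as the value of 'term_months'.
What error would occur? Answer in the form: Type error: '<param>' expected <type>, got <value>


Spec: 'term_months' is declared as integer; 936.985 is a non-integer number.
Type error: 'term_months' expected integer, got 936.985


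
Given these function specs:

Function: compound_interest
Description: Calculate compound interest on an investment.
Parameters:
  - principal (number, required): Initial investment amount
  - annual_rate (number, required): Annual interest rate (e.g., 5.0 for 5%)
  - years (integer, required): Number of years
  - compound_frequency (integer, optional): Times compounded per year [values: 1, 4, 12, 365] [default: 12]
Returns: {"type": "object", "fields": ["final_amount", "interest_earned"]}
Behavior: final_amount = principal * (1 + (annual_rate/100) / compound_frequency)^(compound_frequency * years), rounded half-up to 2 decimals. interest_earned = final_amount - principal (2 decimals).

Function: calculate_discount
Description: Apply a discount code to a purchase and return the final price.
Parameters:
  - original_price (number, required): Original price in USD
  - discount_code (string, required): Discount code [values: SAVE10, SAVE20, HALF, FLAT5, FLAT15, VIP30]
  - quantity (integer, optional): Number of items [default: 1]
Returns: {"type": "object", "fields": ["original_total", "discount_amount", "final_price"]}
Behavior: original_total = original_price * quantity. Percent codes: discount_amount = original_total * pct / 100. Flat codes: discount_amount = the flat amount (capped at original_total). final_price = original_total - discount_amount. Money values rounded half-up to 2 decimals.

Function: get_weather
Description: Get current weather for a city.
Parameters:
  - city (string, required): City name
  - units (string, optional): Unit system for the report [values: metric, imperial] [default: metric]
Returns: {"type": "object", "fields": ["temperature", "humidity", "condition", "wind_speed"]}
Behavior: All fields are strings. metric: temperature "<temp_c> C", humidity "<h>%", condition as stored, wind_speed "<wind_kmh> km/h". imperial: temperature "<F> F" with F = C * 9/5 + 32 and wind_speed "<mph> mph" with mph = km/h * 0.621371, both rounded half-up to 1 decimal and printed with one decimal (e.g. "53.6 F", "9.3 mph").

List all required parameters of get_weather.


Parameters of get_weather and their required/optional flag:
  city: required
  units: optional
city


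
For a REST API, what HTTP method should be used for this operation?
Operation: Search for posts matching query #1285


GET = read, POST = create, PUT = update/replace, DELETE = remove
This operation is a read.
GET


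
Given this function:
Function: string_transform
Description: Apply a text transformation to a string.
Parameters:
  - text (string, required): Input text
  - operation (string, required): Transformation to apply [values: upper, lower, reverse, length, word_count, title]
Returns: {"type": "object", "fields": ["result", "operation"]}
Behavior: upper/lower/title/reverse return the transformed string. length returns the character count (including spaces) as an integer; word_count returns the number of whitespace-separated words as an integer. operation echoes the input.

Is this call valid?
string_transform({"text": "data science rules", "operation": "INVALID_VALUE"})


Checking parameter values...
Parameter 'operation' has value 'INVALID_VALUE' not in allowed: upper, lower, reverse, length, word_count, title
Invalid - 'operation' must be one of upper, lower, reverse, length, word_count, title


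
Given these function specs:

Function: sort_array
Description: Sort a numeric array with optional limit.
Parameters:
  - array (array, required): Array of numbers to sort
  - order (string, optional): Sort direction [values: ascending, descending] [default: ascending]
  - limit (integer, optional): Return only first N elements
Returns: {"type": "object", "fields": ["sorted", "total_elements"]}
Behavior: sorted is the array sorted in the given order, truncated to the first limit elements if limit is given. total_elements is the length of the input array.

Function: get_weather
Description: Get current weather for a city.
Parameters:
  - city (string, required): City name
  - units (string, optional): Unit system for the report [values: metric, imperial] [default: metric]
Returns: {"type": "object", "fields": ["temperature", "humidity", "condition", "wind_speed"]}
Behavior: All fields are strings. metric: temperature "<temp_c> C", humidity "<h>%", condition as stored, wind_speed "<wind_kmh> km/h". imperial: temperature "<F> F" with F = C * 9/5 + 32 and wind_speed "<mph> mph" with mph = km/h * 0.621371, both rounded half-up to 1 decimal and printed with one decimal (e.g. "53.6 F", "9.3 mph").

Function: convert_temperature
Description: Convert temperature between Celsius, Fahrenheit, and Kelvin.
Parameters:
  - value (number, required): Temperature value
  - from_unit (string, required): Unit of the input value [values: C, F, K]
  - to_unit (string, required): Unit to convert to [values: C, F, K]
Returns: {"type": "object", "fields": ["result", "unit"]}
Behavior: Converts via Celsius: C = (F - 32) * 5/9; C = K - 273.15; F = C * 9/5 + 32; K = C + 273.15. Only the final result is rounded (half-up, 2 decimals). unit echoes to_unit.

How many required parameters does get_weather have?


Parameters of get_weather: city (required), units (optional)
Required count:
1


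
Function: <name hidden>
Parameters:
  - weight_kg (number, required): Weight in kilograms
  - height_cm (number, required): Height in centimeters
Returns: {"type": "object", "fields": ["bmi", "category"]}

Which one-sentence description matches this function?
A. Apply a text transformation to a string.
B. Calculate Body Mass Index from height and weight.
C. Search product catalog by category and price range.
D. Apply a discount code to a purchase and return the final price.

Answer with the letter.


Parameters weight_kg, height_cm and return ["bmi", "category"] fit: Calculate Body Mass Index from height and weight.
B


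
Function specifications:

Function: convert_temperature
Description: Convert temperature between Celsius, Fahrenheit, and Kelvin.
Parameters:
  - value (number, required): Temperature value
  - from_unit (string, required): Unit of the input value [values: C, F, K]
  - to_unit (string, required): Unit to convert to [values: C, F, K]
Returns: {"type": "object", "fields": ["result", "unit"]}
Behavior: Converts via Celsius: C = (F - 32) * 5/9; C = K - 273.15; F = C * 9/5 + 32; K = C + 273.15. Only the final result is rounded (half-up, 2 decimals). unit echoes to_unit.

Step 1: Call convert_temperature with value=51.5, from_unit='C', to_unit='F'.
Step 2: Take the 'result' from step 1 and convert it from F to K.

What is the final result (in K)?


Step 1: convert_temperature(value=51.5, from_unit=C, to_unit=F)
  Input already in C: 51.5
  To F: 51.5 * 9/5 + 32 = 124.7
  Round to 2 decimals: 124.7
  -> result = 124.7 F
Step 2: convert_temperature(value=124.7, from_unit=F, to_unit=K)
  To C: (124.7 - 32) * 5/9 = 51.5
  To K: 51.5 + 273.15 = 324.65
  Round to 2 decimals: 324.65
  -> result = 324.65 K
324.65 K


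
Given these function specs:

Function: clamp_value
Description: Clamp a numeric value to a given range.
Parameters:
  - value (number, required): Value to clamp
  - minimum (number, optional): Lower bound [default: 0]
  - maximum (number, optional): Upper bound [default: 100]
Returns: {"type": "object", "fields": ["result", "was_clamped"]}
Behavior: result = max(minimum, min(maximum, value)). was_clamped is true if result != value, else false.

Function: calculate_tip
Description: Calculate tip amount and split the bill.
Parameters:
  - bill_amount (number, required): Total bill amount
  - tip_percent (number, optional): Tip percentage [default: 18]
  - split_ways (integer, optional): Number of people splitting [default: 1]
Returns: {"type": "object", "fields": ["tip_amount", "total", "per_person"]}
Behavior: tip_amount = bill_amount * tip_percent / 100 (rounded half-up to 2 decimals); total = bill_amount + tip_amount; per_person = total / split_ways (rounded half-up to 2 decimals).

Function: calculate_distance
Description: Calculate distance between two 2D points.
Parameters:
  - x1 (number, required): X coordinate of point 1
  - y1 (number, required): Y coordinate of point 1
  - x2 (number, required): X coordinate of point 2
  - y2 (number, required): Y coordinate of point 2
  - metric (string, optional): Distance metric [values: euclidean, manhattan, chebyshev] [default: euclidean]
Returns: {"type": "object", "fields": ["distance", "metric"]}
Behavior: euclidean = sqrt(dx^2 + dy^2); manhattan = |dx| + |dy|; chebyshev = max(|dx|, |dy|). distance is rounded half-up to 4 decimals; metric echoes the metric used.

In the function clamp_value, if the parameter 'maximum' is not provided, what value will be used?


The clamp_value spec declares:
  - maximum (number, optional): Upper bound [default: 100]
Default:
100


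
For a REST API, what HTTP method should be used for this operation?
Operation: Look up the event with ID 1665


GET = read, POST = create, PUT = update/replace, DELETE = remove
This operation is a read.
GET


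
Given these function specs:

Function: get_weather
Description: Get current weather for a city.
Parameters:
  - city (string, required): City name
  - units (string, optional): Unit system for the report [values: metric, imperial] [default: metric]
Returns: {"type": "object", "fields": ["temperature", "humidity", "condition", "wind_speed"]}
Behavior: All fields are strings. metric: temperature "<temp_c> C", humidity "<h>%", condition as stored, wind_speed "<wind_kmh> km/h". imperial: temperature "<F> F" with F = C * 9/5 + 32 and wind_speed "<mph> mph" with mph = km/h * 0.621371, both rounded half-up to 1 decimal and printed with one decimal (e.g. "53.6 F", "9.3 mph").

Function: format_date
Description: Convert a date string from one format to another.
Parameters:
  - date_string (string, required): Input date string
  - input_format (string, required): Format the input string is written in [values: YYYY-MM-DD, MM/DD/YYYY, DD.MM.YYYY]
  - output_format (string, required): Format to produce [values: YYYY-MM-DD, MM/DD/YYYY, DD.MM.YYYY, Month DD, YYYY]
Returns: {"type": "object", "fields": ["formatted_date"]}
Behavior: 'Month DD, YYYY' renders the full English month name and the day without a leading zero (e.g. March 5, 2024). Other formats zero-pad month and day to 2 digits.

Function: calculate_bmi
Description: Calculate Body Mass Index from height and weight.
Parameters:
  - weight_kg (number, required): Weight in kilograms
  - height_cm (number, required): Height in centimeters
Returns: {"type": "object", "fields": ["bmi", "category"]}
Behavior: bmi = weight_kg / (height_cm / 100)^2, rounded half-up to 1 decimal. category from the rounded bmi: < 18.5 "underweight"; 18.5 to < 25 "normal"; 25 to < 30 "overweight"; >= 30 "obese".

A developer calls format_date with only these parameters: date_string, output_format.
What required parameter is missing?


Required parameters: date_string, input_format, output_format
Provided: date_string, output_format
Missing: input_format
input_format


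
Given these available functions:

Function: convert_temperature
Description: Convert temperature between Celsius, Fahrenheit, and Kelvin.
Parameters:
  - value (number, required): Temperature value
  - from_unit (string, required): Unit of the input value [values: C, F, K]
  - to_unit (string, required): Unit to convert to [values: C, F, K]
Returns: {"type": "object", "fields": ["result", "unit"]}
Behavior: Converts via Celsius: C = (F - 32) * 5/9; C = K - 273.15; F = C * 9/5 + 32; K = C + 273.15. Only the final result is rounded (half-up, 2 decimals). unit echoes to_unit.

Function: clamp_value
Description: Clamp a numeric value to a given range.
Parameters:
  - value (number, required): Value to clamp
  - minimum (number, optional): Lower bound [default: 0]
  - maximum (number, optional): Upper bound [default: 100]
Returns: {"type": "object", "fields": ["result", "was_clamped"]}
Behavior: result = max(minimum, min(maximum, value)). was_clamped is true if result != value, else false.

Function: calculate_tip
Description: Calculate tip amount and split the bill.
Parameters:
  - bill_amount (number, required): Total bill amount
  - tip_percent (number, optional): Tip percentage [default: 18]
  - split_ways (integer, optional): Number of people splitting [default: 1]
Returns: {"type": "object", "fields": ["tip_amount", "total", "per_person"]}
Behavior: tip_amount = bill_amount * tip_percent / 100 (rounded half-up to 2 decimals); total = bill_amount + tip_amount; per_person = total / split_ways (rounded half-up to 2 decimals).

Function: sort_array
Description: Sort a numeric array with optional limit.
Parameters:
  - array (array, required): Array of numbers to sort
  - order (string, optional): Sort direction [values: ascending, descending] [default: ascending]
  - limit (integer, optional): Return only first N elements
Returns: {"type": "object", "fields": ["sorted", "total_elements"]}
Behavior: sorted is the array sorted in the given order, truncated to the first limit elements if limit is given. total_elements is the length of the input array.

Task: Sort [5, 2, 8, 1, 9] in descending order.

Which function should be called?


The task needs a function whose description is: Sort a numeric array with optional limit.
sort_array


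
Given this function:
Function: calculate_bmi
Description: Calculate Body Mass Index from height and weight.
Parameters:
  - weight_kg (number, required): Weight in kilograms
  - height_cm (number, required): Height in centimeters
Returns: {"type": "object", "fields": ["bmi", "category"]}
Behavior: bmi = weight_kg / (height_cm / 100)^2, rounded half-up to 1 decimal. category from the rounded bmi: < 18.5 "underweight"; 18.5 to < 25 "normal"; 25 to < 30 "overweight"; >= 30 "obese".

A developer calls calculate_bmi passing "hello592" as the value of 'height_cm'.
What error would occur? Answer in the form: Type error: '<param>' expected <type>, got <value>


Spec: 'height_cm' is declared as number; "hello592" is a string.
Type error: 'height_cm' expected number, got "hello592"


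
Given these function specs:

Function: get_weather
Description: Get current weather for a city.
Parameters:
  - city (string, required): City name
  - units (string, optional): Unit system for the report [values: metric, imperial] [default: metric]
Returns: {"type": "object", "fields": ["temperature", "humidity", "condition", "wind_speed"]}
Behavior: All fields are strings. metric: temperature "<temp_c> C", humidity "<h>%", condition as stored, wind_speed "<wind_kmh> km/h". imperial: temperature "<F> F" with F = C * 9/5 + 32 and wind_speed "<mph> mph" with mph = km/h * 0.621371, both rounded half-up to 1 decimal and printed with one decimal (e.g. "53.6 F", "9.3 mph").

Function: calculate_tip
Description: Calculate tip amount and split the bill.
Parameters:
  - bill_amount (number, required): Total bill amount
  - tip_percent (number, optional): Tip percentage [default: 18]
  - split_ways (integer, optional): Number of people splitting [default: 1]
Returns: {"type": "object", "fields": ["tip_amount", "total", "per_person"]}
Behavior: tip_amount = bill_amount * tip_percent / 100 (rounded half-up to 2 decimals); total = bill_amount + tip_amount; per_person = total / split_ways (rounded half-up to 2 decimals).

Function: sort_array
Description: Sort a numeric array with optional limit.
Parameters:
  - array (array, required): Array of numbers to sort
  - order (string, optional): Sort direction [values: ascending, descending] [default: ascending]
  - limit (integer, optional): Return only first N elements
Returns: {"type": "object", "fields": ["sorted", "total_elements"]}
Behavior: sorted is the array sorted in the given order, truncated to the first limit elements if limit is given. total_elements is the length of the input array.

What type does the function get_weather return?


The get_weather spec declares Returns: {"type": "object", "fields": ["temperature", "humidity", "condition", "wind_speed"]}
Type:
object


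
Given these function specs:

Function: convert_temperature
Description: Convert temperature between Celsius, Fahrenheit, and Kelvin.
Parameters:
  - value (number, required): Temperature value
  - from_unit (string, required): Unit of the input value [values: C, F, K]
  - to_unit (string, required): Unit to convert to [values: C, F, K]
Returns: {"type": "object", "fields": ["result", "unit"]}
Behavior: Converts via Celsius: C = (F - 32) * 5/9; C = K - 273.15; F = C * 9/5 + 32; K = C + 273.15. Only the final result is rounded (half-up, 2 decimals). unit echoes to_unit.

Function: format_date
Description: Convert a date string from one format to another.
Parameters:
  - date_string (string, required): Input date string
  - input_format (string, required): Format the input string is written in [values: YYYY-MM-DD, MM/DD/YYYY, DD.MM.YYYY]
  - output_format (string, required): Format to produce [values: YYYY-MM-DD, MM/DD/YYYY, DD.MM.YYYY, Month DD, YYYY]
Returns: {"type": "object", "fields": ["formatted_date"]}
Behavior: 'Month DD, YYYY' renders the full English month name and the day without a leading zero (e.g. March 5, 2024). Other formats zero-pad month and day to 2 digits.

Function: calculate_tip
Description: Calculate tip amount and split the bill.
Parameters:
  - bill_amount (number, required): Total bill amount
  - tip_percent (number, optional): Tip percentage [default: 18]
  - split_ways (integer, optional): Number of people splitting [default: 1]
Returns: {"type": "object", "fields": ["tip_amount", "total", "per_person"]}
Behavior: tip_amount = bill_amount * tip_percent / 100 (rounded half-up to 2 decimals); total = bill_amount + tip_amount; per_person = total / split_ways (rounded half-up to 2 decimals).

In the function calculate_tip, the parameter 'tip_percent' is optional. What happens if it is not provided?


The calculate_tip spec declares:
  - tip_percent (number, optional): Tip percentage [default: 18]
It defaults to 18


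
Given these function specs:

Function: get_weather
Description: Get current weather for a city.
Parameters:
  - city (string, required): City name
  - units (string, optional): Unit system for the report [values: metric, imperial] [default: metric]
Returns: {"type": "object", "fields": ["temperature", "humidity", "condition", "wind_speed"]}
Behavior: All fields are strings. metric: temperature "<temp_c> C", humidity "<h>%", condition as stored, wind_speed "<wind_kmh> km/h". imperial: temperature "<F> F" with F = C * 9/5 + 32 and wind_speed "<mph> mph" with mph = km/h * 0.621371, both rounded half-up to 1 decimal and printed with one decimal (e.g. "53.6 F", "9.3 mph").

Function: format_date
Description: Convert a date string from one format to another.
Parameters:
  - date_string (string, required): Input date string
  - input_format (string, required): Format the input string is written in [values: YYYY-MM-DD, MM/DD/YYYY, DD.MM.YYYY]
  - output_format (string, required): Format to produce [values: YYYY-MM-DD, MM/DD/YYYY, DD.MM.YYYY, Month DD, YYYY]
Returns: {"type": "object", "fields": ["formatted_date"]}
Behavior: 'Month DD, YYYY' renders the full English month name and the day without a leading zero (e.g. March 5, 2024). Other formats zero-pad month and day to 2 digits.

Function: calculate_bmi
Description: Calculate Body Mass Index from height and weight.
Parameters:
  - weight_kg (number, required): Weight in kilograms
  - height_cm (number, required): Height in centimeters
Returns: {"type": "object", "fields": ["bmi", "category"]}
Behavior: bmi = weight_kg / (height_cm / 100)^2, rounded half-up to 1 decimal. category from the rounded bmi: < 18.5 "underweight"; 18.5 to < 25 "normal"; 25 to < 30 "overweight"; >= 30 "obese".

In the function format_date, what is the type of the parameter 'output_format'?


The format_date spec declares:
  - output_format (string, required): Format to produce [values: YYYY-MM-DD, MM/DD/YYYY, DD.MM.YYYY, Month DD, YYYY]
Type:
string


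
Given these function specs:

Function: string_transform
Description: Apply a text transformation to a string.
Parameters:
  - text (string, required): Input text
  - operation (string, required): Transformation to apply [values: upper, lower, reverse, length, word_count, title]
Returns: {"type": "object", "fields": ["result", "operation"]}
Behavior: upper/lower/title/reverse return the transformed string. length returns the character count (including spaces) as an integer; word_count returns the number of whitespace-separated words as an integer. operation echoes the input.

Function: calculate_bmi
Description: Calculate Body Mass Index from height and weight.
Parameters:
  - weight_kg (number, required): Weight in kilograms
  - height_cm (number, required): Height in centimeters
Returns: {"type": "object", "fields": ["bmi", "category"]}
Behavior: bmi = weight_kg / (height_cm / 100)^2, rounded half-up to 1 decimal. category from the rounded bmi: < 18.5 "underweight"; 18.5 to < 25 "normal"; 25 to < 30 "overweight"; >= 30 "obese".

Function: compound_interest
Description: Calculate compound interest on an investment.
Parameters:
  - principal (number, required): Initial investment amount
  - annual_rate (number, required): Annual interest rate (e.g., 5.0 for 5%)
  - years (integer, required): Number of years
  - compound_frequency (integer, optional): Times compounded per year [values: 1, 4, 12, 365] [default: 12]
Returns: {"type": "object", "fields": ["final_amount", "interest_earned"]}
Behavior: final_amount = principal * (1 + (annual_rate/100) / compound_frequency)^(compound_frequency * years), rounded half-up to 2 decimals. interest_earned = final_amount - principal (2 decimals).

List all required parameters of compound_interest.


Parameters of compound_interest and their required/optional flag:
  principal: required
  annual_rate: required
  years: required
  compound_frequency: optional
annual_rate, principal, years


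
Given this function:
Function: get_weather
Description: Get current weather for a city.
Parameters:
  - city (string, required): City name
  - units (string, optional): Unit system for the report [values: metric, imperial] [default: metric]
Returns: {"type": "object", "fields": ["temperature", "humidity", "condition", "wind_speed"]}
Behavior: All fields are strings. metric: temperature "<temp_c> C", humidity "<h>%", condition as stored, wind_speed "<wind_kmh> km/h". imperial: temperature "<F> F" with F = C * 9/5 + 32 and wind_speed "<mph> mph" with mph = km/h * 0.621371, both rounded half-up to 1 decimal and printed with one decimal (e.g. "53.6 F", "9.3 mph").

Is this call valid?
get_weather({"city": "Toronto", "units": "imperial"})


Checking all required parameters present and types match... All valid.
Valid


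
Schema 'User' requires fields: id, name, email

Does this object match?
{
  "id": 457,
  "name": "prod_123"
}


Checking required fields...
Missing: email
Invalid - missing required field 'email'


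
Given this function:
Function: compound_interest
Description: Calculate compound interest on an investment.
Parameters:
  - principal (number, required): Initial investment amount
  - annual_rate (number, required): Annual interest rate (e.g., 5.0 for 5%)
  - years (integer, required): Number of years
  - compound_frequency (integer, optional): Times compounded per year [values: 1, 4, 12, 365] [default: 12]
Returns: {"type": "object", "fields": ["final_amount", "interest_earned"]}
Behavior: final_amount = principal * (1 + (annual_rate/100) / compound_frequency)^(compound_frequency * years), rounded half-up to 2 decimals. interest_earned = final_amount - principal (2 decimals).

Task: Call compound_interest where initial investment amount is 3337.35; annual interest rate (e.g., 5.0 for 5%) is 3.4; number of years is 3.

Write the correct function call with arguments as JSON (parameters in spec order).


Mapping each described value to its parameter name:
  'Initial investment amount' -> principal = 3337.35
  'Annual interest rate (e.g., 5.0 for 5%)' -> annual_rate = 3.4
  'Number of years' -> years = 3
compound_interest({"principal": 3337.35, "annual_rate": 3.4, "years": 3})


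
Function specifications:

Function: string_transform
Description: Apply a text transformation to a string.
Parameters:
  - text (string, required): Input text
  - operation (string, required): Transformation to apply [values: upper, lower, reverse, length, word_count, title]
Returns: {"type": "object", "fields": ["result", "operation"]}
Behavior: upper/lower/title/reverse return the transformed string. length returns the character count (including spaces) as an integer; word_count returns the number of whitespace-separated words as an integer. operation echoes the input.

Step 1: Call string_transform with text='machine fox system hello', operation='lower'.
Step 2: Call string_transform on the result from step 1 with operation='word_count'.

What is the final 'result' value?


Step 1: string_transform(text='machine fox system hello', operation='lower')
  -> result = 'machine fox system hello'
Step 2: string_transform(text='machine fox system hello', operation='word_count')
  words: machine, fox, system, hello -> 4
  -> result = 4
4


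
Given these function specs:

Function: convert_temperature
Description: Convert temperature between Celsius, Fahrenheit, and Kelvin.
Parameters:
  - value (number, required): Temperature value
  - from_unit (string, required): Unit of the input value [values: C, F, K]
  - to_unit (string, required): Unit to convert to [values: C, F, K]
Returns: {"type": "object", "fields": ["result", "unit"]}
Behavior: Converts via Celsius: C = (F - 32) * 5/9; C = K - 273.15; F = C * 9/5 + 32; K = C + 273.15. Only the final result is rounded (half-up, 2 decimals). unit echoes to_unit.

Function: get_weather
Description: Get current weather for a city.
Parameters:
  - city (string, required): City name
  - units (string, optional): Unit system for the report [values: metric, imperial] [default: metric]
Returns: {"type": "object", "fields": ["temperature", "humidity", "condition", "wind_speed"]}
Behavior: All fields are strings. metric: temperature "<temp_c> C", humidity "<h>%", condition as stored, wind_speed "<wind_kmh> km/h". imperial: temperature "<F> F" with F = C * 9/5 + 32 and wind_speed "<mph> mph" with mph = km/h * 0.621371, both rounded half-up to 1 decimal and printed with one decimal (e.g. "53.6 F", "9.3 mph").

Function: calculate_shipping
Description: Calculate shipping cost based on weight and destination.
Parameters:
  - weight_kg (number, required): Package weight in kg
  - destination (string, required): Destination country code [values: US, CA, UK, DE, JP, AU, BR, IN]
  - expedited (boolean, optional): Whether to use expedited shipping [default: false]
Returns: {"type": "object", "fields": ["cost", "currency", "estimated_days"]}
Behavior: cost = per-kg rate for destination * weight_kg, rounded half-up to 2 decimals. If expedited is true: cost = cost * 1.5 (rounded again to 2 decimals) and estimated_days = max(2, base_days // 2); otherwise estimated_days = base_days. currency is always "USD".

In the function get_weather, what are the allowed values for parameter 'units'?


The get_weather spec declares:
  - units (string, optional): Unit system for the report [values: metric, imperial] [default: metric]
Allowed values:
metric, imperial
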